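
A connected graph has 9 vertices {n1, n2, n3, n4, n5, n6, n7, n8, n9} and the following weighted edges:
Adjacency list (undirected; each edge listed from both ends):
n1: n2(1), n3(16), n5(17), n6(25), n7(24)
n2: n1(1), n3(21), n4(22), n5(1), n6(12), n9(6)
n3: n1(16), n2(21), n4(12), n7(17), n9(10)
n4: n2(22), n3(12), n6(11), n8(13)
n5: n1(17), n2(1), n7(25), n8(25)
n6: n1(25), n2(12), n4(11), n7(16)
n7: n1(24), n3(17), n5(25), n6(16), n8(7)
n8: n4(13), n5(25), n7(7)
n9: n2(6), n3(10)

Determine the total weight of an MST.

Kruskal's algorithm — process edges by increasing weight (ties by edge label):
n1–n2 (1): add — endpoints in different components.
n2–n5 (1): add — endpoints in different components.
n2–n9 (6): add — endpoints in different components.
n7–n8 (7): add — endpoints in different components.
n3–n9 (10): add — endpoints in different components.
n4–n6 (11): add — endpoints in different components.
n2–n6 (12): add — endpoints in different components.
n3–n4 (12): skip — n3 and n4 already connected.
n4–n8 (13): add — endpoints in different components.
MST edges: n1–n2, n2–n5, n2–n9, n7–n8, n3–n9, n4–n6, n2–n6, n4–n8; total weight 1+1+6+7+10+11+12+13 = 61.

61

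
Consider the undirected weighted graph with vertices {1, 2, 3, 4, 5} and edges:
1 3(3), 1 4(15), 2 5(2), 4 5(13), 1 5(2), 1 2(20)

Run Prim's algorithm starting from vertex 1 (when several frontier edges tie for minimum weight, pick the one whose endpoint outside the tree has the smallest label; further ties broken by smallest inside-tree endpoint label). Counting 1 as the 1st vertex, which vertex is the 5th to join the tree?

Prim, starting at 1.
Step 1: frontier [1 5 2, 1 3 3, 1 4 15, 1 2 20] → take 1 5 (2); add 5.
Step 2: frontier [1 3 3, 1 4 15, 1 2 20, 2 5 2, 4 5 13] → take 2 5 (2); add 2.
Step 3: frontier [1 3 3, 1 4 15, 4 5 13] → take 1 3 (3); add 3.
Step 4: frontier [1 4 15, 4 5 13] → take 4 5 (13); add 4.
Vertex order: 1, 5, 2, 3, 4. The 5th vertex is 4.

4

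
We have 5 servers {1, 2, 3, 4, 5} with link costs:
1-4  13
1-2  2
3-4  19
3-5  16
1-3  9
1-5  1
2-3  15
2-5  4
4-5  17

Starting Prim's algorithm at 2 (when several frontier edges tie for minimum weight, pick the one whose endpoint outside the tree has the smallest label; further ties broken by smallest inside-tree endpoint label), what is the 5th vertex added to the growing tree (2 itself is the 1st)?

4

Grow the tree from 2 using Prim:
Step 1: frontier [1-2 2, 2-5 4, 2-3 15] → take 1-2 (2); add 1.
Step 2: frontier [1-5 1, 1-3 9, 1-4 13, 2-5 4, 2-3 15] → take 1-5 (1); add 5.
Step 3: frontier [1-3 9, 1-4 13, 2-3 15, 3-5 16, 4-5 17] → take 1-3 (9); add 3.
Step 4: frontier [1-4 13, 3-4 19, 4-5 17] → take 1-4 (13); add 4.
Vertex order: 2, 1, 5, 3, 4. The 5th vertex is 4.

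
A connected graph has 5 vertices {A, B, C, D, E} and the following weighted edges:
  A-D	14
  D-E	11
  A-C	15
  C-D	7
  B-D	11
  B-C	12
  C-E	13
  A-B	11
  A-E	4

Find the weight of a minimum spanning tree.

33

Sort edges by weight, then run Kruskal:
A-E (4): add — endpoints in different components.
C-D (7): add — endpoints in different components.
A-B (11): add — endpoints in different components.
B-D (11): add — endpoints in different components.
MST edges: A-E, C-D, A-B, B-D; total weight 4+7+11+11 = 33.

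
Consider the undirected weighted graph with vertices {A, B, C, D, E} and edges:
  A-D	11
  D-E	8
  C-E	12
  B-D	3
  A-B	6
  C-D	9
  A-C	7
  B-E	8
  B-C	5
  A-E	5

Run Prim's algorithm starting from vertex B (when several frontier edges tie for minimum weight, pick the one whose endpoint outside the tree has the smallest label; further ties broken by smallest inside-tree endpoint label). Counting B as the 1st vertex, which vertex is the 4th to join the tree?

Prim's algorithm from B:
Step 1: frontier [B-D 3, B-C 5, A-B 6, B-E 8] → take B-D (3); add D.
Step 2: frontier [B-C 5, A-B 6, B-E 8, D-E 8, C-D 9, A-D 11] → take B-C (5); add C.
Step 3: frontier [A-B 6, B-E 8, A-C 7, C-E 12, D-E 8, A-D 11] → take A-B (6); add A.
Step 4: frontier [A-E 5, B-E 8, C-E 12, D-E 8] → take A-E (5); add E.
Vertex order: B, D, C, A, E. The 4th vertex is A.

A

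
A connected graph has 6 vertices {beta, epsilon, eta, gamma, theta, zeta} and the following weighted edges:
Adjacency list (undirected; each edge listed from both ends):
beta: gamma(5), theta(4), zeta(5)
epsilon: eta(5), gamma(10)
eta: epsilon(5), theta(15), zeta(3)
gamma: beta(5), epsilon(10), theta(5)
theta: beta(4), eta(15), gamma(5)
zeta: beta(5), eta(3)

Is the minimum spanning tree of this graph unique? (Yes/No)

Kruskal: consider edges lightest-first.
eta—zeta (3): add. Components now {eta,zeta} {gamma} {beta} {epsilon} {theta}
beta—theta (4): add. Components now {eta,zeta} {gamma} {beta,theta} {epsilon}
beta—gamma (5): add. Components now {eta,zeta} {beta,gamma,theta} {epsilon}
beta—zeta (5): add. Components now {beta,eta,gamma,theta,zeta} {epsilon}
epsilon—eta (5): add. Components now {beta,epsilon,eta,gamma,theta,zeta}
Non-tree edge gamma—theta has weight 5, equal to the heaviest edge on its tree cycle — swapping gives another MST of the same weight. Not unique.

No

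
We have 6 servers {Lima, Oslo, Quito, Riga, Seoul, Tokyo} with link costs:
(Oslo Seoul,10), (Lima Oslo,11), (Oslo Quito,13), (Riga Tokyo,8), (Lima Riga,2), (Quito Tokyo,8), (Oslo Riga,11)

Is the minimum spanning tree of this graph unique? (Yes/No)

Kruskal: consider edges lightest-first.
Lima Riga (2): add — endpoints in different components.
Quito Tokyo (8): add — endpoints in different components.
Riga Tokyo (8): add — endpoints in different components.
Oslo Seoul (10): add — endpoints in different components.
Lima Oslo (11): add — endpoints in different components.
Non-tree edge Oslo Riga has weight 11, equal to the heaviest edge on its tree cycle — swapping gives another MST of the same weight. Not unique.

No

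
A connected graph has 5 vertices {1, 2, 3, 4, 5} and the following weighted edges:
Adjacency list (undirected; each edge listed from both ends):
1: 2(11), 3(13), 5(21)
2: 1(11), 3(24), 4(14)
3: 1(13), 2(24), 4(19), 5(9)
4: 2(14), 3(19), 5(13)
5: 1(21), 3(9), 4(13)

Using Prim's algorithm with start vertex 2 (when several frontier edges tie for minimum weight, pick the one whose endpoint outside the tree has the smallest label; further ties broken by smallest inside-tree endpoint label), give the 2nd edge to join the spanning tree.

Prim, starting at 2.
Step 1: frontier [1–2 11, 2–4 14, 2–3 24] → take 1–2 (11); add 1.
Step 2: frontier [1–3 13, 1–5 21, 2–4 14, 2–3 24] → take 1–3 (13); add 3.
Step 3: frontier [1–5 21, 2–4 14, 3–5 9, 3–4 19] → take 3–5 (9); add 5.
Step 4: frontier [2–4 14, 3–4 19, 4–5 13] → take 4–5 (13); add 4.
The 2nd edge added is 1–3.

1-3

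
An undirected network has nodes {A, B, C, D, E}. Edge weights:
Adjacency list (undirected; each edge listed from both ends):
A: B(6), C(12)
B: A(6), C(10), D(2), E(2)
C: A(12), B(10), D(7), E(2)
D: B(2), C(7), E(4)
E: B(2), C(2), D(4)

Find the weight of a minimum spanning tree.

Kruskal: consider edges lightest-first.
B–D (2): add. Components now {A} {B,D} {C} {E}
B–E (2): add. Components now {A} {B,D,E} {C}
C–E (2): add. Components now {A} {B,C,D,E}
D–E (4): skip — D and E already connected.
A–B (6): add. Components now {A,B,C,D,E}
MST edges: B–D, B–E, C–E, A–B; total weight 2+2+2+6 = 12.

12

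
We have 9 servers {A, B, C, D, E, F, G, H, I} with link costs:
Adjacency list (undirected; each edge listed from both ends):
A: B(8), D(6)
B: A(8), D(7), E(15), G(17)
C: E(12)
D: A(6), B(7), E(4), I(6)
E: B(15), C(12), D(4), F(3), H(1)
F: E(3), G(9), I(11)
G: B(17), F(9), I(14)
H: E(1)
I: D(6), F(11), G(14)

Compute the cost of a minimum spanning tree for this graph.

48

Kruskal: consider edges lightest-first.
E-H (1): add — endpoints in different components.
E-F (3): add — endpoints in different components.
D-E (4): add — endpoints in different components.
A-D (6): add — endpoints in different components.
D-I (6): add — endpoints in different components.
B-D (7): add — endpoints in different components.
A-B (8): skip — A and B already connected.
F-G (9): add — endpoints in different components.
F-I (11): skip — F and I already connected.
C-E (12): add — endpoints in different components.
MST edges: E-H, E-F, D-E, A-D, D-I, B-D, F-G, C-E; total weight 1+3+4+6+6+7+9+12 = 48.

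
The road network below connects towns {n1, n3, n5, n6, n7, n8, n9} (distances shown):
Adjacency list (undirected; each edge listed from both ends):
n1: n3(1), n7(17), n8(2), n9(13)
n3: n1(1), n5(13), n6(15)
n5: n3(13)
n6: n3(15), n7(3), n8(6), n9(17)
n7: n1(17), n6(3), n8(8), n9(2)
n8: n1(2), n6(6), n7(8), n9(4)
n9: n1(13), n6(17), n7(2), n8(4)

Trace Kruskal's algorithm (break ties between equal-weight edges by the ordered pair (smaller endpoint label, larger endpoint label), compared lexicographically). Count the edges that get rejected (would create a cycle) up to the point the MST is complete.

Kruskal: consider edges lightest-first.
n1—n3 (1): add — endpoints in different components.
n1—n8 (2): add — endpoints in different components.
n7—n9 (2): add — endpoints in different components.
n6—n7 (3): add — endpoints in different components.
n8—n9 (4): add — endpoints in different components.
n6—n8 (6): skip — n8 and n6 already connected.
n7—n8 (8): skip — n8 and n7 already connected.
n1—n9 (13): skip — n9 and n1 already connected.
n3—n5 (13): add — endpoints in different components.
Edges rejected before the tree was complete: 3.

3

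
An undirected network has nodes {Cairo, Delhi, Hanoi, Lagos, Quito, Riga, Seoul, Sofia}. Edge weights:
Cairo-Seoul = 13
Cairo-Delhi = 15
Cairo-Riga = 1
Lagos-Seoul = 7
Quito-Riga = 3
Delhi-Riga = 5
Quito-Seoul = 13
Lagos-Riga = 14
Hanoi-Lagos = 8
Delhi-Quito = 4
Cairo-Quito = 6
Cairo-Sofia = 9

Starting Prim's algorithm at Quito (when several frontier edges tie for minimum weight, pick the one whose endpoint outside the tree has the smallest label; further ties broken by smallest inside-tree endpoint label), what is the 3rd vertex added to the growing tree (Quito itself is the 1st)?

Cairo

Grow the tree from Quito using Prim:
Step 1: frontier [Quito-Riga 3, Delhi-Quito 4, Cairo-Quito 6, Quito-Seoul 13] → take Quito-Riga (3); add Riga.
Step 2: frontier [Delhi-Quito 4, Cairo-Quito 6, Quito-Seoul 13, Cairo-Riga 1, Delhi-Riga 5, Lagos-Riga 14] → take Cairo-Riga (1); add Cairo.
Step 3: frontier [Cairo-Sofia 9, Cairo-Seoul 13, Cairo-Delhi 15, Delhi-Quito 4, Quito-Seoul 13, Delhi-Riga 5, Lagos-Riga 14] → take Delhi-Quito (4); add Delhi.
Step 4: frontier [Cairo-Sofia 9, Cairo-Seoul 13, Quito-Seoul 13, Lagos-Riga 14] → take Cairo-Sofia (9); add Sofia.
Step 5: frontier [Cairo-Seoul 13, Quito-Seoul 13, Lagos-Riga 14] → take Cairo-Seoul (13); add Seoul.
Step 6: frontier [Lagos-Riga 14, Lagos-Seoul 7] → take Lagos-Seoul (7); add Lagos.
Step 7: frontier [Hanoi-Lagos 8] → take Hanoi-Lagos (8); add Hanoi.
Vertex order: Quito, Riga, Cairo, Delhi, Sofia, Seoul, Lagos, Hanoi. The 3rd vertex is Cairo.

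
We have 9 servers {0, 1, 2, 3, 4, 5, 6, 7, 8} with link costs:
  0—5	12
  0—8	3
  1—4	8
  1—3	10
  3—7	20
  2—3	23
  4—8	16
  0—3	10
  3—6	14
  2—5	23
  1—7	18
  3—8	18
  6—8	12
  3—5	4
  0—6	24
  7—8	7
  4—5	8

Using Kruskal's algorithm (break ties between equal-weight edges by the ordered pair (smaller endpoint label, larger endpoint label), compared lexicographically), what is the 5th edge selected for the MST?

Kruskal: consider edges lightest-first.
0—8 (3): add — endpoints in different components.
3—5 (4): add — endpoints in different components.
7—8 (7): add — endpoints in different components.
1—4 (8): add — endpoints in different components.
4—5 (8): add — endpoints in different components.
0—3 (10): add — endpoints in different components.
1—3 (10): skip — 1 and 3 already connected.
0—5 (12): skip — 0 and 5 already connected.
6—8 (12): add — endpoints in different components.
3—6 (14): skip — 3 and 6 already connected.
4—8 (16): skip — 4 and 8 already connected.
1—7 (18): skip — 1 and 7 already connected.
3—8 (18): skip — 3 and 8 already connected.
3—7 (20): skip — 3 and 7 already connected.
2—3 (23): add — endpoints in different components.
The 5th edge added is 4—5.

4-5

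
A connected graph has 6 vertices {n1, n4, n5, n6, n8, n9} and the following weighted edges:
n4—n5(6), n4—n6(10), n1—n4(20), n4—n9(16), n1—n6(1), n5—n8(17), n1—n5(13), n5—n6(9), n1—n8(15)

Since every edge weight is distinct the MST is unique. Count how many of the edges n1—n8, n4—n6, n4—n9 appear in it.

Kruskal's algorithm — process edges by increasing weight (ties by edge label):
n1—n6 (1): add. Components now {n4} {n9} {n1,n6} {n5} {n8}
n4—n5 (6): add. Components now {n4,n5} {n9} {n1,n6} {n8}
n5—n6 (9): add. Components now {n1,n4,n5,n6} {n9} {n8}
n4—n6 (10): skip — n4 and n6 already connected.
n1—n5 (13): skip — n5 and n1 already connected.
n1—n8 (15): add. Components now {n1,n4,n5,n6,n8} {n9}
n4—n9 (16): add. Components now {n1,n4,n5,n6,n8,n9}
MST edge set: {n1—n6, n4—n5, n5—n6, n1—n8, n4—n9}.
Of the listed edges, {n1—n8, n4—n9} are in the MST → 2.

2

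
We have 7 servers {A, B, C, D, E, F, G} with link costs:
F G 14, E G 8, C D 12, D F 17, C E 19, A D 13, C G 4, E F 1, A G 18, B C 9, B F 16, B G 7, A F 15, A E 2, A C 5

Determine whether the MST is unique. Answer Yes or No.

Yes

Kruskal: consider edges lightest-first.
E F (1): add — endpoints in different components.
A E (2): add — endpoints in different components.
C G (4): add — endpoints in different components.
A C (5): add — endpoints in different components.
B G (7): add — endpoints in different components.
E G (8): skip — E and G already connected.
B C (9): skip — B and C already connected.
C D (12): add — endpoints in different components.
Every non-tree edge has weight strictly greater than the heaviest edge on the tree path between its endpoints, so the MST is unique.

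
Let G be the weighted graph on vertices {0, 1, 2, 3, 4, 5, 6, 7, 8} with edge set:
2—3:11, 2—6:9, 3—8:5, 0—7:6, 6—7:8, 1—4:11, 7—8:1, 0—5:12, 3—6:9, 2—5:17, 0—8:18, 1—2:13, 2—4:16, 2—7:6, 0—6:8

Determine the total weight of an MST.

62

Kruskal's algorithm — process edges by increasing weight (ties by edge label):
7—8 (1): add — endpoints in different components.
3—8 (5): add — endpoints in different components.
0—7 (6): add — endpoints in different components.
2—7 (6): add — endpoints in different components.
0—6 (8): add — endpoints in different components.
6—7 (8): skip — 6 and 7 already connected.
2—6 (9): skip — 2 and 6 already connected.
3—6 (9): skip — 3 and 6 already connected.
1—4 (11): add — endpoints in different components.
2—3 (11): skip — 2 and 3 already connected.
0—5 (12): add — endpoints in different components.
1—2 (13): add — endpoints in different components.
MST edges: 7—8, 3—8, 0—7, 2—7, 0—6, 1—4, 0—5, 1—2; total weight 1+5+6+6+8+11+12+13 = 62.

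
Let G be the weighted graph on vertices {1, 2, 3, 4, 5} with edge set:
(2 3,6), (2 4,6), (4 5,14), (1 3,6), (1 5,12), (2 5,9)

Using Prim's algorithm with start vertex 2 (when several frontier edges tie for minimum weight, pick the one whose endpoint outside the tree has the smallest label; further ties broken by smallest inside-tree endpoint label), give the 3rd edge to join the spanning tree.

Prim, starting at 2.
Step 1: cheapest edge leaving the tree is 2 3 (6); add 3.
Step 2: cheapest edge leaving the tree is 1 3 (6); add 1.
Step 3: cheapest edge leaving the tree is 2 4 (6); add 4.
Step 4: cheapest edge leaving the tree is 2 5 (9); add 5.
The 3rd edge added is 2 4.

2-4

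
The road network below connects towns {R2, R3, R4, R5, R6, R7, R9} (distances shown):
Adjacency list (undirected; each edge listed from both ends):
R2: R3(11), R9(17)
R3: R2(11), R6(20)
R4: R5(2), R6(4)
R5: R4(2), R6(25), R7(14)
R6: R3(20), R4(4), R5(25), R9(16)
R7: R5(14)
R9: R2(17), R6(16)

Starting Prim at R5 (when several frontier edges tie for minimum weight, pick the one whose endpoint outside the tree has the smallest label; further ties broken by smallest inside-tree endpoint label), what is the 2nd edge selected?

R4-R6

Prim's algorithm from R5:
Step 1: frontier [R4-R5 2, R5-R7 14, R5-R6 25] → take R4-R5 (2); add R4.
Step 2: frontier [R4-R6 4, R5-R7 14, R5-R6 25] → take R4-R6 (4); add R6.
Step 3: frontier [R5-R7 14, R6-R9 16, R3-R6 20] → take R5-R7 (14); add R7.
Step 4: frontier [R6-R9 16, R3-R6 20] → take R6-R9 (16); add R9.
Step 5: frontier [R3-R6 20, R2-R9 17] → take R2-R9 (17); add R2.
Step 6: frontier [R2-R3 11, R3-R6 20] → take R2-R3 (11); add R3.
The 2nd edge added is R4-R6.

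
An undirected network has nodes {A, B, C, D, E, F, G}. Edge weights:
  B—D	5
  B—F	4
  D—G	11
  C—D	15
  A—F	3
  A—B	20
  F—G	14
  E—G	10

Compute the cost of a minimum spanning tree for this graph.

48

Kruskal's algorithm — process edges by increasing weight (ties by edge label):
A—F (3): add. Components now {A,F} {B} {C} {D} {E} {G}
B—F (4): add. Components now {A,B,F} {C} {D} {E} {G}
B—D (5): add. Components now {A,B,D,F} {C} {E} {G}
E—G (10): add. Components now {A,B,D,F} {C} {E,G}
D—G (11): add. Components now {A,B,D,E,F,G} {C}
F—G (14): skip — F and G already connected.
C—D (15): add. Components now {A,B,C,D,E,F,G}
MST edges: A—F, B—F, B—D, E—G, D—G, C—D; total weight 3+4+5+10+11+15 = 48.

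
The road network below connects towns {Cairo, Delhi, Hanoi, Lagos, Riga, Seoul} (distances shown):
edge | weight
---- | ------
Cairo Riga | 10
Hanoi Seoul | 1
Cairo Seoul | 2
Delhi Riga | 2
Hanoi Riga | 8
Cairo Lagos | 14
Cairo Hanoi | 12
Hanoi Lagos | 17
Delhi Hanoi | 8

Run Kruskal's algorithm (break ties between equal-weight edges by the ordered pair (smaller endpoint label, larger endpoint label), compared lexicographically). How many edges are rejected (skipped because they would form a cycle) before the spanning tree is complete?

Sort edges by weight, then run Kruskal:
Hanoi Seoul (1): add — endpoints in different components.
Cairo Seoul (2): add — endpoints in different components.
Delhi Riga (2): add — endpoints in different components.
Delhi Hanoi (8): add — endpoints in different components.
Hanoi Riga (8): skip — Riga and Hanoi already connected.
Cairo Riga (10): skip — Riga and Cairo already connected.
Cairo Hanoi (12): skip — Cairo and Hanoi already connected.
Cairo Lagos (14): add — endpoints in different components.
Edges rejected before the tree was complete: 3.

3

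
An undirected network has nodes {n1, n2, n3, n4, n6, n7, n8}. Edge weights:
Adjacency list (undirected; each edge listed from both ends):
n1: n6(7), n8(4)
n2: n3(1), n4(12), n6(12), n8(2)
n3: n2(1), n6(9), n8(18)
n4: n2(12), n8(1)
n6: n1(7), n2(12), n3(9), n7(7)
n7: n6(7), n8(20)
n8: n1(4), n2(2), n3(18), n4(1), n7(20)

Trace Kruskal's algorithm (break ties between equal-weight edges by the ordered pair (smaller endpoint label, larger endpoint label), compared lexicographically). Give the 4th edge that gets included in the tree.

n1-n8

Sort edges by weight, then run Kruskal:
n2–n3 (1): add — endpoints in different components.
n4–n8 (1): add — endpoints in different components.
n2–n8 (2): add — endpoints in different components.
n1–n8 (4): add — endpoints in different components.
n1–n6 (7): add — endpoints in different components.
n6–n7 (7): add — endpoints in different components.
The 4th edge added is n1–n8.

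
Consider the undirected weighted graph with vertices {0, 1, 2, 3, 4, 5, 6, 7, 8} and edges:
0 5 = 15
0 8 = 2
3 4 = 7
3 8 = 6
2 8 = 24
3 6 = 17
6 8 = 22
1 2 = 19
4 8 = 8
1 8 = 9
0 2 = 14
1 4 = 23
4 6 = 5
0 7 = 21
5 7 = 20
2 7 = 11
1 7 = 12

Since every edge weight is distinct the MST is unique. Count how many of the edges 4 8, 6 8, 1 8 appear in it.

1

Kruskal's algorithm — process edges by increasing weight (ties by edge label):
0 8 (2): add — endpoints in different components.
4 6 (5): add — endpoints in different components.
3 8 (6): add — endpoints in different components.
3 4 (7): add — endpoints in different components.
4 8 (8): skip — 4 and 8 already connected.
1 8 (9): add — endpoints in different components.
2 7 (11): add — endpoints in different components.
1 7 (12): add — endpoints in different components.
0 2 (14): skip — 0 and 2 already connected.
0 5 (15): add — endpoints in different components.
MST edge set: {0 8, 4 6, 3 8, 3 4, 1 8, 2 7, 1 7, 0 5}.
Of the listed edges, {1 8} are in the MST → 1.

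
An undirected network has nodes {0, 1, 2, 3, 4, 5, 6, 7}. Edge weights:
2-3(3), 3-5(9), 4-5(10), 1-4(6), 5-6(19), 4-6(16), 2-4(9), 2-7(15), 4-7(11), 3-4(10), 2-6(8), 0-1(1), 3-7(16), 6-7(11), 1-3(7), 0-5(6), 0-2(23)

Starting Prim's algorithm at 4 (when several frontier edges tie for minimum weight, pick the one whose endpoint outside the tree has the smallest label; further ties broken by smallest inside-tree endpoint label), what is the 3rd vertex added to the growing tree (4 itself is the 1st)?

0

Prim's algorithm from 4:
Step 1: cheapest edge leaving the tree is 1-4 (6); add 1.
Step 2: cheapest edge leaving the tree is 0-1 (1); add 0.
Step 3: cheapest edge leaving the tree is 0-5 (6); add 5.
Step 4: cheapest edge leaving the tree is 1-3 (7); add 3.
Step 5: cheapest edge leaving the tree is 2-3 (3); add 2.
Step 6: cheapest edge leaving the tree is 2-6 (8); add 6.
Step 7: cheapest edge leaving the tree is 4-7 (11); add 7.
Vertex order: 4, 1, 0, 5, 3, 2, 6, 7. The 3rd vertex is 0.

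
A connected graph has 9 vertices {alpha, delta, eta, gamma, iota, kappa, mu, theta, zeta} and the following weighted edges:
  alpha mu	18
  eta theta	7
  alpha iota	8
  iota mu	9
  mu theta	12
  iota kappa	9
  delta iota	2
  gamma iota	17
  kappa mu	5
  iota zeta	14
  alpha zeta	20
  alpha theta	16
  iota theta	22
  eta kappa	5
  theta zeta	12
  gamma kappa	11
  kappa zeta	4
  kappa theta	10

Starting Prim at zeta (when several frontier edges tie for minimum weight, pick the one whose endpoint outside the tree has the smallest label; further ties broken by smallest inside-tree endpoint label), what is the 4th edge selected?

eta-theta

Grow the tree from zeta using Prim:
Step 1: cheapest edge leaving the tree is kappa zeta (4); add kappa.
Step 2: cheapest edge leaving the tree is eta kappa (5); add eta.
Step 3: cheapest edge leaving the tree is kappa mu (5); add mu.
Step 4: cheapest edge leaving the tree is eta theta (7); add theta.
Step 5: cheapest edge leaving the tree is iota kappa (9); add iota.
Step 6: cheapest edge leaving the tree is delta iota (2); add delta.
Step 7: cheapest edge leaving the tree is alpha iota (8); add alpha.
Step 8: cheapest edge leaving the tree is gamma kappa (11); add gamma.
The 4th edge added is eta theta.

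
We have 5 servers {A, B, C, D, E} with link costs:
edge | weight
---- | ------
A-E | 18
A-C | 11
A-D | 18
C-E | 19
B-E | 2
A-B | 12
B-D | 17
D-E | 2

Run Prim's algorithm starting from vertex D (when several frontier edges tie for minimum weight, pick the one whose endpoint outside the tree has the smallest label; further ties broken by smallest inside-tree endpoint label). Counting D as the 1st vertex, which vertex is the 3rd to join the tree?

B

Prim, starting at D.
Step 1: cheapest edge leaving the tree is D-E (2); add E.
Step 2: cheapest edge leaving the tree is B-E (2); add B.
Step 3: cheapest edge leaving the tree is A-B (12); add A.
Step 4: cheapest edge leaving the tree is A-C (11); add C.
Vertex order: D, E, B, A, C. The 3rd vertex is B.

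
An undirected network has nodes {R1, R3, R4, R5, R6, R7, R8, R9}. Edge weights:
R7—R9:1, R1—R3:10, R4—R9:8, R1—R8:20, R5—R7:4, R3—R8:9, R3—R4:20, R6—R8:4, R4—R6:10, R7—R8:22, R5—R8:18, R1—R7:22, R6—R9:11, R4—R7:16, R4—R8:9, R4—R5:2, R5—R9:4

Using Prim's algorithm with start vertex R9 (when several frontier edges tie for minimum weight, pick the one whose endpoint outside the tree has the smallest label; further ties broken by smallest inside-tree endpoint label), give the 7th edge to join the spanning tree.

R1-R3

Grow the tree from R9 using Prim:
Step 1: cheapest edge leaving the tree is R7—R9 (1); add R7.
Step 2: cheapest edge leaving the tree is R5—R7 (4); add R5.
Step 3: cheapest edge leaving the tree is R4—R5 (2); add R4.
Step 4: cheapest edge leaving the tree is R4—R8 (9); add R8.
Step 5: cheapest edge leaving the tree is R6—R8 (4); add R6.
Step 6: cheapest edge leaving the tree is R3—R8 (9); add R3.
Step 7: cheapest edge leaving the tree is R1—R3 (10); add R1.
The 7th edge added is R1—R3.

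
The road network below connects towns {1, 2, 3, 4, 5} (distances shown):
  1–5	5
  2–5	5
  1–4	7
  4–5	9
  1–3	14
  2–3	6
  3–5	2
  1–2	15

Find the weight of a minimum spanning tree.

19

Prim, starting at 3.
Step 1: cheapest edge leaving the tree is 3–5 (2); add 5.
Step 2: cheapest edge leaving the tree is 1–5 (5); add 1.
Step 3: cheapest edge leaving the tree is 2–5 (5); add 2.
Step 4: cheapest edge leaving the tree is 1–4 (7); add 4.
MST edges: 3–5, 1–5, 2–5, 1–4; total weight 2+5+5+7 = 19.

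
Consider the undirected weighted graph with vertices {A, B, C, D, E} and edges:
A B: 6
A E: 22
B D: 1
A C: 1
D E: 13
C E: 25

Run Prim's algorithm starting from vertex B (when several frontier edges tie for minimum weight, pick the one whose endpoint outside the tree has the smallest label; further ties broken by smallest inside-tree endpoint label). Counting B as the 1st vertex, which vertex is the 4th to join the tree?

C

Prim's algorithm from B:
Step 1: frontier [B D 1, A B 6] → take B D (1); add D.
Step 2: frontier [A B 6, D E 13] → take A B (6); add A.
Step 3: frontier [A C 1, A E 22, D E 13] → take A C (1); add C.
Step 4: frontier [A E 22, C E 25, D E 13] → take D E (13); add E.
Vertex order: B, D, A, C, E. The 4th vertex is C.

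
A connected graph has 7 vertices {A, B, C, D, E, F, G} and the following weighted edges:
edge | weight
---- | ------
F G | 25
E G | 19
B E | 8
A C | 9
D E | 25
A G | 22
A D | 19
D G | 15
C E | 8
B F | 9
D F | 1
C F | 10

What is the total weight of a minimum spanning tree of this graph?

Kruskal's algorithm — process edges by increasing weight (ties by edge label):
D F (1): add. Components now {A} {B} {C} {D,F} {E} {G}
B E (8): add. Components now {A} {B,E} {C} {D,F} {G}
C E (8): add. Components now {A} {B,C,E} {D,F} {G}
A C (9): add. Components now {A,B,C,E} {D,F} {G}
B F (9): add. Components now {A,B,C,D,E,F} {G}
C F (10): skip — C and F already connected.
D G (15): add. Components now {A,B,C,D,E,F,G}
MST edges: D F, B E, C E, A C, B F, D G; total weight 1+8+8+9+9+15 = 50.

50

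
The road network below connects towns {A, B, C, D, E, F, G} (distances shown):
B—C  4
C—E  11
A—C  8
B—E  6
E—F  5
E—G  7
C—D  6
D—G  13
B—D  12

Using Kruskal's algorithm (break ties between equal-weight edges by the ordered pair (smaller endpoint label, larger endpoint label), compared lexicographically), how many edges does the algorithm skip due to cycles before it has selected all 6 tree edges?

Kruskal's algorithm — process edges by increasing weight (ties by edge label):
B—C (4): add — endpoints in different components.
E—F (5): add — endpoints in different components.
B—E (6): add — endpoints in different components.
C—D (6): add — endpoints in different components.
E—G (7): add — endpoints in different components.
A—C (8): add — endpoints in different components.
Edges rejected before the tree was complete: 0.

0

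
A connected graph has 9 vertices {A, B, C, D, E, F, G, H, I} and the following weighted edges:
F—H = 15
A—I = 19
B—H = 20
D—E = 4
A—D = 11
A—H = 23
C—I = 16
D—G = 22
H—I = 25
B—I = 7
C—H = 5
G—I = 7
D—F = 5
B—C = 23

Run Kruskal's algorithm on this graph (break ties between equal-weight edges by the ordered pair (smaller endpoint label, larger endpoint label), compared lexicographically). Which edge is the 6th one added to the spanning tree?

A-D

Kruskal: consider edges lightest-first.
D—E (4): add — endpoints in different components.
C—H (5): add — endpoints in different components.
D—F (5): add — endpoints in different components.
B—I (7): add — endpoints in different components.
G—I (7): add — endpoints in different components.
A—D (11): add — endpoints in different components.
F—H (15): add — endpoints in different components.
C—I (16): add — endpoints in different components.
The 6th edge added is A—D.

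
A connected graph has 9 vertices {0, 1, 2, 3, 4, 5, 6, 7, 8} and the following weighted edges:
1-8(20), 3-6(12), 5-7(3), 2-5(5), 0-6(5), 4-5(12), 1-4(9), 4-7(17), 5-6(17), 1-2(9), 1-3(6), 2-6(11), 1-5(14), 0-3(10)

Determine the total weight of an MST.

67

Prim, starting at 3.
Step 1: frontier [1-3 6, 0-3 10, 3-6 12] → take 1-3 (6); add 1.
Step 2: frontier [1-2 9, 1-4 9, 1-5 14, 1-8 20, 0-3 10, 3-6 12] → take 1-2 (9); add 2.
Step 3: frontier [1-4 9, 1-5 14, 1-8 20, 2-5 5, 2-6 11, 0-3 10, 3-6 12] → take 2-5 (5); add 5.
Step 4: frontier [1-4 9, 1-8 20, 2-6 11, 0-3 10, 3-6 12, 5-7 3, 4-5 12, 5-6 17] → take 5-7 (3); add 7.
Step 5: frontier [1-4 9, 1-8 20, 2-6 11, 0-3 10, 3-6 12, 4-5 12, 5-6 17, 4-7 17] → take 1-4 (9); add 4.
Step 6: frontier [1-8 20, 2-6 11, 0-3 10, 3-6 12, 5-6 17] → take 0-3 (10); add 0.
Step 7: frontier [0-6 5, 1-8 20, 2-6 11, 3-6 12, 5-6 17] → take 0-6 (5); add 6.
Step 8: frontier [1-8 20] → take 1-8 (20); add 8.
MST edges: 1-3, 1-2, 2-5, 5-7, 1-4, 0-3, 0-6, 1-8; total weight 6+9+5+3+9+10+5+20 = 67.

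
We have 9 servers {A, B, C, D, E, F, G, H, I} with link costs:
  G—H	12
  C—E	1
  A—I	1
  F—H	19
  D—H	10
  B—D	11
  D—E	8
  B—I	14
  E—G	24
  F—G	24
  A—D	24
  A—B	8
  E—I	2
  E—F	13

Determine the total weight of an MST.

Sort edges by weight, then run Kruskal:
A—I (1): add — endpoints in different components.
C—E (1): add — endpoints in different components.
E—I (2): add — endpoints in different components.
A—B (8): add — endpoints in different components.
D—E (8): add — endpoints in different components.
D—H (10): add — endpoints in different components.
B—D (11): skip — B and D already connected.
G—H (12): add — endpoints in different components.
E—F (13): add — endpoints in different components.
MST edges: A—I, C—E, E—I, A—B, D—E, D—H, G—H, E—F; total weight 1+1+2+8+8+10+12+13 = 55.

55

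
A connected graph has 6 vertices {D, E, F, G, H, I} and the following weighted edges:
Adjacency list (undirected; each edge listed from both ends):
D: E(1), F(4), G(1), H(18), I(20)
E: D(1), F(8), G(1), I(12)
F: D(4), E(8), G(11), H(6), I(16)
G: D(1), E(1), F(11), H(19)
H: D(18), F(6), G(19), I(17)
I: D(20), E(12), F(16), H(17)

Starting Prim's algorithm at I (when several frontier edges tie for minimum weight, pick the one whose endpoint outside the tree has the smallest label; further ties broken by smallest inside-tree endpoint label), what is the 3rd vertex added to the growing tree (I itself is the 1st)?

Prim, starting at I.
Step 1: frontier [E I 12, F I 16, H I 17, D I 20] → take E I (12); add E.
Step 2: frontier [D E 1, E G 1, E F 8, F I 16, H I 17, D I 20] → take D E (1); add D.
Step 3: frontier [D G 1, D F 4, D H 18, E G 1, E F 8, F I 16, H I 17] → take D G (1); add G.
Step 4: frontier [D F 4, D H 18, E F 8, F G 11, G H 19, F I 16, H I 17] → take D F (4); add F.
Step 5: frontier [D H 18, F H 6, G H 19, H I 17] → take F H (6); add H.
Vertex order: I, E, D, G, F, H. The 3rd vertex is D.

D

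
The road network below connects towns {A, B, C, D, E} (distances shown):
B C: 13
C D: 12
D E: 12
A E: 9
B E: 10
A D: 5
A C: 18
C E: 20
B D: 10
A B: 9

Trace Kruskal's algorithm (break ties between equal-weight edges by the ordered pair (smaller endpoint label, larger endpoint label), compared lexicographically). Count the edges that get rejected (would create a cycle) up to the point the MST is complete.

Kruskal: consider edges lightest-first.
A D (5): add. Components now {A,D} {B} {C} {E}
A B (9): add. Components now {A,B,D} {C} {E}
A E (9): add. Components now {A,B,D,E} {C}
B D (10): skip — B and D already connected.
B E (10): skip — B and E already connected.
C D (12): add. Components now {A,B,C,D,E}
Edges rejected before the tree was complete: 2.

2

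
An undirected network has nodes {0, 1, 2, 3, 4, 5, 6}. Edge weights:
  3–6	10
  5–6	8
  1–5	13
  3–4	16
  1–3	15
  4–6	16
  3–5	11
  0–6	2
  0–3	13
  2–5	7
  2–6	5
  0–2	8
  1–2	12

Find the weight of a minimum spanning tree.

52

Sort edges by weight, then run Kruskal:
0–6 (2): add. Components now {0,6} {1} {2} {3} {4} {5}
2–6 (5): add. Components now {0,2,6} {1} {3} {4} {5}
2–5 (7): add. Components now {0,2,5,6} {1} {3} {4}
0–2 (8): skip — 0 and 2 already connected.
5–6 (8): skip — 5 and 6 already connected.
3–6 (10): add. Components now {0,2,3,5,6} {1} {4}
3–5 (11): skip — 3 and 5 already connected.
1–2 (12): add. Components now {0,1,2,3,5,6} {4}
0–3 (13): skip — 0 and 3 already connected.
1–5 (13): skip — 1 and 5 already connected.
1–3 (15): skip — 1 and 3 already connected.
3–4 (16): add. Components now {0,1,2,3,4,5,6}
MST edges: 0–6, 2–6, 2–5, 3–6, 1–2, 3–4; total weight 2+5+7+10+12+16 = 52.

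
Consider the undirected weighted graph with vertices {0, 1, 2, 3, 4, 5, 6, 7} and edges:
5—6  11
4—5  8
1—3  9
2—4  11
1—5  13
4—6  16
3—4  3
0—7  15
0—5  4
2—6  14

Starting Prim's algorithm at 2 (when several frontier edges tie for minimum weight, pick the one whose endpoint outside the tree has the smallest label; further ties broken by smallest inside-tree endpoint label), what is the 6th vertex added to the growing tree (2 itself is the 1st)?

Grow the tree from 2 using Prim:
Step 1: cheapest edge leaving the tree is 2—4 (11); add 4.
Step 2: cheapest edge leaving the tree is 3—4 (3); add 3.
Step 3: cheapest edge leaving the tree is 4—5 (8); add 5.
Step 4: cheapest edge leaving the tree is 0—5 (4); add 0.
Step 5: cheapest edge leaving the tree is 1—3 (9); add 1.
Step 6: cheapest edge leaving the tree is 5—6 (11); add 6.
Step 7: cheapest edge leaving the tree is 0—7 (15); add 7.
Vertex order: 2, 4, 3, 5, 0, 1, 6, 7. The 6th vertex is 1.

1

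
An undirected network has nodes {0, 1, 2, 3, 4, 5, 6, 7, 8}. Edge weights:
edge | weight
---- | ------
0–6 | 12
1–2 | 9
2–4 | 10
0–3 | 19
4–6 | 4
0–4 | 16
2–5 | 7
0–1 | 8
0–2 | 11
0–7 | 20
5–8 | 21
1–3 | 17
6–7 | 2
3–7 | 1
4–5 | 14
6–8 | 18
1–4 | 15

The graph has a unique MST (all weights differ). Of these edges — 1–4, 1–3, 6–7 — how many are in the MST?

Kruskal's algorithm — process edges by increasing weight (ties by edge label):
3–7 (1): add — endpoints in different components.
6–7 (2): add — endpoints in different components.
4–6 (4): add — endpoints in different components.
2–5 (7): add — endpoints in different components.
0–1 (8): add — endpoints in different components.
1–2 (9): add — endpoints in different components.
2–4 (10): add — endpoints in different components.
0–2 (11): skip — 0 and 2 already connected.
0–6 (12): skip — 0 and 6 already connected.
4–5 (14): skip — 4 and 5 already connected.
1–4 (15): skip — 1 and 4 already connected.
0–4 (16): skip — 0 and 4 already connected.
1–3 (17): skip — 1 and 3 already connected.
6–8 (18): add — endpoints in different components.
MST edge set: {3–7, 6–7, 4–6, 2–5, 0–1, 1–2, 2–4, 6–8}.
Of the listed edges, {6–7} are in the MST → 1.

1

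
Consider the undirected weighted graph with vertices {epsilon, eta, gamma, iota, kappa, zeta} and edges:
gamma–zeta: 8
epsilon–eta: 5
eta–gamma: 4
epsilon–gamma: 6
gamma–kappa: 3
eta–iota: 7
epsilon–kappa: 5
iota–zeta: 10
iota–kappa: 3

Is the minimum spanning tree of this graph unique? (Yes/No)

No

Kruskal's algorithm — process edges by increasing weight (ties by edge label):
gamma–kappa (3): add — endpoints in different components.
iota–kappa (3): add — endpoints in different components.
eta–gamma (4): add — endpoints in different components.
epsilon–eta (5): add — endpoints in different components.
epsilon–kappa (5): skip — epsilon and kappa already connected.
epsilon–gamma (6): skip — gamma and epsilon already connected.
eta–iota (7): skip — iota and eta already connected.
gamma–zeta (8): add — endpoints in different components.
Non-tree edge epsilon–kappa has weight 5, equal to the heaviest edge on its tree cycle — swapping gives another MST of the same weight. Not unique.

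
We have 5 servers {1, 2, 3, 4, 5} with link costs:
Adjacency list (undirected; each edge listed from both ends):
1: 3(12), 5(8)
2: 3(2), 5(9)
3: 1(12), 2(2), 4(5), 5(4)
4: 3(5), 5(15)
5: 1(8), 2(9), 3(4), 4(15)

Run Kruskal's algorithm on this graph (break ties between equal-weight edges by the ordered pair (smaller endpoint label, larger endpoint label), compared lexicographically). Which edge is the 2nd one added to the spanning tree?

Sort edges by weight, then run Kruskal:
2 3 (2): add — endpoints in different components.
3 5 (4): add — endpoints in different components.
3 4 (5): add — endpoints in different components.
1 5 (8): add — endpoints in different components.
The 2nd edge added is 3 5.

3-5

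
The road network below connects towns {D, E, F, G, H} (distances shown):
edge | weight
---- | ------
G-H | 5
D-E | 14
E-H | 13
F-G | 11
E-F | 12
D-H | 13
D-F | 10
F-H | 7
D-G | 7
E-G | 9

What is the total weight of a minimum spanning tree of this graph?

28

Sort edges by weight, then run Kruskal:
G-H (5): add — endpoints in different components.
D-G (7): add — endpoints in different components.
F-H (7): add — endpoints in different components.
E-G (9): add — endpoints in different components.
MST edges: G-H, D-G, F-H, E-G; total weight 5+7+7+9 = 28.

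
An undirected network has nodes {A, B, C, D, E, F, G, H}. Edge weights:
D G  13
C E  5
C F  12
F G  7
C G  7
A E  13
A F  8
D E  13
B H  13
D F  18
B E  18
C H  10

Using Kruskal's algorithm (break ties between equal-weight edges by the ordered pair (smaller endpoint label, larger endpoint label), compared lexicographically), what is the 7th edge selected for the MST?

Sort edges by weight, then run Kruskal:
C E (5): add — endpoints in different components.
C G (7): add — endpoints in different components.
F G (7): add — endpoints in different components.
A F (8): add — endpoints in different components.
C H (10): add — endpoints in different components.
C F (12): skip — C and F already connected.
A E (13): skip — A and E already connected.
B H (13): add — endpoints in different components.
D E (13): add — endpoints in different components.
The 7th edge added is D E.

D-E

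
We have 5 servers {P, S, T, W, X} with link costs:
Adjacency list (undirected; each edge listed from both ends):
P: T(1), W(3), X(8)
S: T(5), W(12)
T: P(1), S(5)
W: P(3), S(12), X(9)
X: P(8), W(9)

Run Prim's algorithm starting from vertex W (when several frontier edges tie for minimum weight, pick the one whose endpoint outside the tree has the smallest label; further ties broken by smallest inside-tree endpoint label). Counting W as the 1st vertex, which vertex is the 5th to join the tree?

X

Prim's algorithm from W:
Step 1: frontier [P-W 3, W-X 9, S-W 12] → take P-W (3); add P.
Step 2: frontier [P-T 1, P-X 8, W-X 9, S-W 12] → take P-T (1); add T.
Step 3: frontier [P-X 8, S-T 5, W-X 9, S-W 12] → take S-T (5); add S.
Step 4: frontier [P-X 8, W-X 9] → take P-X (8); add X.
Vertex order: W, P, T, S, X. The 5th vertex is X.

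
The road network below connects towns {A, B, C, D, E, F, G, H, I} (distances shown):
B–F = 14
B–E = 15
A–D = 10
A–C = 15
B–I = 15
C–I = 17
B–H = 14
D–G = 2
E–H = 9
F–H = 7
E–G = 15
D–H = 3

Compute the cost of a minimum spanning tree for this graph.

Grow the tree from B using Prim:
Step 1: cheapest edge leaving the tree is B–F (14); add F.
Step 2: cheapest edge leaving the tree is F–H (7); add H.
Step 3: cheapest edge leaving the tree is D–H (3); add D.
Step 4: cheapest edge leaving the tree is D–G (2); add G.
Step 5: cheapest edge leaving the tree is E–H (9); add E.
Step 6: cheapest edge leaving the tree is A–D (10); add A.
Step 7: cheapest edge leaving the tree is A–C (15); add C.
Step 8: cheapest edge leaving the tree is B–I (15); add I.
MST edges: B–F, F–H, D–H, D–G, E–H, A–D, A–C, B–I; total weight 14+7+3+2+9+10+15+15 = 75.

75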